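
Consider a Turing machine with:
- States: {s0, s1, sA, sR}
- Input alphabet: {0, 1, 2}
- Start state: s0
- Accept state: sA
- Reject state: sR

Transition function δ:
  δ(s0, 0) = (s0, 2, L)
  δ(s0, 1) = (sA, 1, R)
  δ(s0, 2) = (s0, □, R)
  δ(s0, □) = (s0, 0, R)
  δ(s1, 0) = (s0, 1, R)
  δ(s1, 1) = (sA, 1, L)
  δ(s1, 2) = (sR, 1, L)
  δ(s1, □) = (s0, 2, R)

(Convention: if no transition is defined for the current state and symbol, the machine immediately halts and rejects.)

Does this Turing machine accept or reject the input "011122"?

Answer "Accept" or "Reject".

Execution trace:
Initial: [s0]011122
Step 1: δ(s0, 0) = (s0, 2, L) → [s0]□211122
Step 2: δ(s0, □) = (s0, 0, R) → 0[s0]211122
Step 3: δ(s0, 2) = (s0, □, R) → 0□[s0]11122
Step 4: δ(s0, 1) = (sA, 1, R) → 0□1[sA]1122

The machine reaches the accept state sA and halts.

Answer: Accept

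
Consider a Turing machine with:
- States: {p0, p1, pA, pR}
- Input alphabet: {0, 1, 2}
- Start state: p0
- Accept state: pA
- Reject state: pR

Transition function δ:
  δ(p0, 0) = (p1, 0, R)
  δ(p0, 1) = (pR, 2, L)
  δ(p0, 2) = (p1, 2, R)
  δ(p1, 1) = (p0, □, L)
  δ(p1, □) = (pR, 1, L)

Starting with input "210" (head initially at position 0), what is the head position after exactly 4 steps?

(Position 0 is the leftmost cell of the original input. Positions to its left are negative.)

Execution trace (head position shown):
Step 0: [p0]210  (head at position 0)
Step 1: move right → 2[p1]10  (head at position 1)
Step 2: move left → [p0]2□0  (head at position 0)
Step 3: move right → 2[p1]□0  (head at position 1)
Step 4: move left → [pR]210  (head at position 0)

After 4 steps, the head is at position 0.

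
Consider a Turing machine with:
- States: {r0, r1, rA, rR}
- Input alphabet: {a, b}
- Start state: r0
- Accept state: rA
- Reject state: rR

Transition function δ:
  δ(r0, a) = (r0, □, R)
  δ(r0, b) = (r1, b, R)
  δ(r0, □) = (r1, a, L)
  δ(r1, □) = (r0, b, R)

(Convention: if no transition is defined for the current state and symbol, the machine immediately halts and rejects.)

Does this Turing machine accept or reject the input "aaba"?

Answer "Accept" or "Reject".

Execution trace:
Initial: [r0]aaba
Step 1: δ(r0, a) = (r0, □, R) → □[r0]aba
Step 2: δ(r0, a) = (r0, □, R) → □□[r0]ba
Step 3: δ(r0, b) = (r1, b, R) → □□b[r1]a

No transition is defined for δ(r1, a). By convention the machine halts and rejects.

Answer: Reject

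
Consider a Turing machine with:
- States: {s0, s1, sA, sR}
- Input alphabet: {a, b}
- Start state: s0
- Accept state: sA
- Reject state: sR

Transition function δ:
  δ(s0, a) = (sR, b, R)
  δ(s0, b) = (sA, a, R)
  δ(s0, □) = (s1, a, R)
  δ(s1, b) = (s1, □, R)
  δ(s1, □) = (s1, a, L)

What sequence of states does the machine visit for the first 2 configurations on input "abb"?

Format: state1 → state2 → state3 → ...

Execution trace:
Initial: [s0]abb
Step 1: δ(s0, a) = (sR, b, R) → b[sR]bb

The machine reaches the reject state sR and halts.

State sequence: s0 → sR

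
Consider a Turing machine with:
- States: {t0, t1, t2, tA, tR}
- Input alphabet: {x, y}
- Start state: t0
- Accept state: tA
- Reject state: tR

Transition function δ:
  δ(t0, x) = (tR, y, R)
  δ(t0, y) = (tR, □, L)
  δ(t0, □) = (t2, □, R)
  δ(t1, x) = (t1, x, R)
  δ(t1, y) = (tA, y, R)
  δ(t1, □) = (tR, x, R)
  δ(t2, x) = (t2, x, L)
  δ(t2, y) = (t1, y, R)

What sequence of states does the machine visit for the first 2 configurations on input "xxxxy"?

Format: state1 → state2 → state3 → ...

Execution trace:
Initial: [t0]xxxxy
Step 1: δ(t0, x) = (tR, y, R) → y[tR]xxxy

The machine reaches the reject state tR and halts.

State sequence: t0 → tR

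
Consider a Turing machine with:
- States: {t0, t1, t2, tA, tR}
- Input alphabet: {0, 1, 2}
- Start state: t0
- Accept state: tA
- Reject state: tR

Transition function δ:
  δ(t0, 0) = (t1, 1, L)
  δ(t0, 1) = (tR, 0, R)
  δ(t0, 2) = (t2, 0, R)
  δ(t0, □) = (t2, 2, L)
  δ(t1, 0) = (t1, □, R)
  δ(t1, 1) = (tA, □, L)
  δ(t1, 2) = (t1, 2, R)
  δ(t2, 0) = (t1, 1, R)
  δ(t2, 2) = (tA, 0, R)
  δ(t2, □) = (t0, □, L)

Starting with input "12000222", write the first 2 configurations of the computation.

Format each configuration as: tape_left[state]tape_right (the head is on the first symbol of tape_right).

Transitions applied:
Step 1: δ(t0, 1) = (tR, 0, R)

The first 2 configurations are:
[t0]12000222 ⊢ 0[tR]2000222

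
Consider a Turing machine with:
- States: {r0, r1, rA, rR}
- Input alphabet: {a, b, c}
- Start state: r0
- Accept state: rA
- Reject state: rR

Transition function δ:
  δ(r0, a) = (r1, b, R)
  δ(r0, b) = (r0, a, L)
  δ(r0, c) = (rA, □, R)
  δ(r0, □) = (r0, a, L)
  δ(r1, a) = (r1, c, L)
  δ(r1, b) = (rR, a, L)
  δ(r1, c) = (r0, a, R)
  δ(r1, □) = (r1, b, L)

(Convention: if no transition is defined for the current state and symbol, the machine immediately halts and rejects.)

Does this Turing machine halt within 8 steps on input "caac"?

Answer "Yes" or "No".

Execution trace:
Initial: [r0]caac
Step 1: δ(r0, c) = (rA, □, R) → □[rA]aac

The machine reaches the accept state rA and halts.
The machine halted after 1 step (within the 8-step bound).

Answer: Yes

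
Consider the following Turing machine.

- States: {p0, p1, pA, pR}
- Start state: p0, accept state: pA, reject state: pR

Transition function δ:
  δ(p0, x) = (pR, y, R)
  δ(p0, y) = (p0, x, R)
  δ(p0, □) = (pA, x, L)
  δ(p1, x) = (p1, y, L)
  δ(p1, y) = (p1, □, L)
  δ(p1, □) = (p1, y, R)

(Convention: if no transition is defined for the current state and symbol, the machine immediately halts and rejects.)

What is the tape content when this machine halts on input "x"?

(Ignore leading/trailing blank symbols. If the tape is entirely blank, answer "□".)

Execution trace:
Initial: [p0]x
Step 1: δ(p0, x) = (pR, y, R) → y[pR]□

The machine reaches the reject state pR and halts.

Final tape (ignoring leading/trailing blanks): y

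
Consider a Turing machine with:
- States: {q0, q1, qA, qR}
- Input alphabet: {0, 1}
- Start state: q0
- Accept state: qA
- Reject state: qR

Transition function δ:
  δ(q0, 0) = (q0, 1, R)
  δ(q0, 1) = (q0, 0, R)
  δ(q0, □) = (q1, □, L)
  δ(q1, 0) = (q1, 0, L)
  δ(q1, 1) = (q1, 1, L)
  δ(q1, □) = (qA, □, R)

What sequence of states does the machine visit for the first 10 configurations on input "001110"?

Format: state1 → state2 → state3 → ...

Execution trace:
Initial: [q0]001110
Step 1: δ(q0, 0) = (q0, 1, R) → 1[q0]01110
Step 2: δ(q0, 0) = (q0, 1, R) → 11[q0]1110
Step 3: δ(q0, 1) = (q0, 0, R) → 110[q0]110
Step 4: δ(q0, 1) = (q0, 0, R) → 1100[q0]10
Step 5: δ(q0, 1) = (q0, 0, R) → 11000[q0]0
Step 6: δ(q0, 0) = (q0, 1, R) → 110001[q0]□
Step 7: δ(q0, □) = (q1, □, L) → 11000[q1]1□
Step 8: δ(q1, 1) = (q1, 1, L) → 1100[q1]01□
Step 9: δ(q1, 0) = (q1, 0, L) → 110[q1]001□

State sequence: q0 → q0 → q0 → q0 → q0 → q0 → q0 → q1 → q1 → q1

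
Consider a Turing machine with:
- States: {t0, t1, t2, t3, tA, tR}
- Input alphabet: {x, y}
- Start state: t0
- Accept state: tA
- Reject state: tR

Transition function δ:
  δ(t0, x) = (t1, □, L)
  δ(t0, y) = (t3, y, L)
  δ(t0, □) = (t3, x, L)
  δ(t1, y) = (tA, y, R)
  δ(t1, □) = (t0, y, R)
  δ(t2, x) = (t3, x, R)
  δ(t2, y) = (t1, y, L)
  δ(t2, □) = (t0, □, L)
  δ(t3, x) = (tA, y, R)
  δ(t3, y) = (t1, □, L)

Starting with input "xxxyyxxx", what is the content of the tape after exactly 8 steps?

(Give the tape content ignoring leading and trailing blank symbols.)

Execution trace:
Initial: [t0]xxxyyxxx
Step 1: δ(t0, x) = (t1, □, L) → [t1]□□xxyyxxx
Step 2: δ(t1, □) = (t0, y, R) → y[t0]□xxyyxxx
Step 3: δ(t0, □) = (t3, x, L) → [t3]yxxxyyxxx
Step 4: δ(t3, y) = (t1, □, L) → [t1]□□xxxyyxxx
Step 5: δ(t1, □) = (t0, y, R) → y[t0]□xxxyyxxx
Step 6: δ(t0, □) = (t3, x, L) → [t3]yxxxxyyxxx
Step 7: δ(t3, y) = (t1, □, L) → [t1]□□xxxxyyxxx
Step 8: δ(t1, □) = (t0, y, R) → y[t0]□xxxxyyxxx

After 8 steps, the tape (ignoring leading/trailing blanks) is: y□xxxxyyxxx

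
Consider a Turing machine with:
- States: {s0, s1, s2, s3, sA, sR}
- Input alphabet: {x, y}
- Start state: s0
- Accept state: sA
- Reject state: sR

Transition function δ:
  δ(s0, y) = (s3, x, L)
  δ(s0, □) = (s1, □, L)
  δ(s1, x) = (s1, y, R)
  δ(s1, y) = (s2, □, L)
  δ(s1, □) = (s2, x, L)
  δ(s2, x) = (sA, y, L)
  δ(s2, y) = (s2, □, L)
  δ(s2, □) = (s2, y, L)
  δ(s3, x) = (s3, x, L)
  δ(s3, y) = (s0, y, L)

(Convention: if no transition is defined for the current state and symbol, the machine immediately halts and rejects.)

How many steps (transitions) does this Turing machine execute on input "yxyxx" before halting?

Execution trace:
Initial: [s0]yxyxx
Step 1: δ(s0, y) = (s3, x, L) → [s3]□xxyxx

No transition is defined for δ(s3, □). By convention the machine halts and rejects.

The machine executed 1 step before halting.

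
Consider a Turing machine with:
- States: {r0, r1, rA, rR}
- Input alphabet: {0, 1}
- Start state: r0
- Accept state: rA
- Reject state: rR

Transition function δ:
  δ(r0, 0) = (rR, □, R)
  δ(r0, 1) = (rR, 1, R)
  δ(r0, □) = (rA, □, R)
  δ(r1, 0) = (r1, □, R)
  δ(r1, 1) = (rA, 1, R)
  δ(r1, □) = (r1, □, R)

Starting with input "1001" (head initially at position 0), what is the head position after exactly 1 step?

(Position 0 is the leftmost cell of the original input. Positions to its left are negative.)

Execution trace (head position shown):
Step 0: [r0]1001  (head at position 0)
Step 1: move right → 1[rR]001  (head at position 1)

After 1 step, the head is at position 1.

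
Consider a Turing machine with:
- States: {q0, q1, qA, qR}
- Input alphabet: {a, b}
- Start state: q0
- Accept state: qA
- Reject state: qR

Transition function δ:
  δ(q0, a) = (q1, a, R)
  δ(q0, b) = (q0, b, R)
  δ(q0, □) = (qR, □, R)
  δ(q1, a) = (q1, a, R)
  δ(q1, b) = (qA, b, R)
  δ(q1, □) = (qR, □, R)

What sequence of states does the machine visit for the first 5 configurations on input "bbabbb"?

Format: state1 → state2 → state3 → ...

Execution trace:
Initial: [q0]bbabbb
Step 1: δ(q0, b) = (q0, b, R) → b[q0]babbb
Step 2: δ(q0, b) = (q0, b, R) → bb[q0]abbb
Step 3: δ(q0, a) = (q1, a, R) → bba[q1]bbb
Step 4: δ(q1, b) = (qA, b, R) → bbab[qA]bb

The machine reaches the accept state qA and halts.

State sequence: q0 → q0 → q0 → q1 → qA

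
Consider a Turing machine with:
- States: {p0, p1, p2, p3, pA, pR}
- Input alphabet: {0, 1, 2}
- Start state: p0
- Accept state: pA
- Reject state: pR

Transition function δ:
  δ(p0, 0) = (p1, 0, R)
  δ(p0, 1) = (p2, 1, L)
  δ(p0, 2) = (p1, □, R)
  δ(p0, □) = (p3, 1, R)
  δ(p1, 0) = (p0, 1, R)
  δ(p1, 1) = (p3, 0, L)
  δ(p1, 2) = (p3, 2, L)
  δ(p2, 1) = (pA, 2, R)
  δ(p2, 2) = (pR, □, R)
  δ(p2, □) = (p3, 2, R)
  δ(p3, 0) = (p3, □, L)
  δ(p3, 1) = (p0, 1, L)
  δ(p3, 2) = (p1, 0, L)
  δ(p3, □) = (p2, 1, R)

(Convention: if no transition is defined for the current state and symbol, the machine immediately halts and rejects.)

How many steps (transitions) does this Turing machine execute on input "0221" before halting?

Execution trace:
Initial: [p0]0221
Step 1: δ(p0, 0) = (p1, 0, R) → 0[p1]221
Step 2: δ(p1, 2) = (p3, 2, L) → [p3]0221
Step 3: δ(p3, 0) = (p3, □, L) → [p3]□□221
Step 4: δ(p3, □) = (p2, 1, R) → 1[p2]□221
Step 5: δ(p2, □) = (p3, 2, R) → 12[p3]221
Step 6: δ(p3, 2) = (p1, 0, L) → 1[p1]2021
Step 7: δ(p1, 2) = (p3, 2, L) → [p3]12021
Step 8: δ(p3, 1) = (p0, 1, L) → [p0]□12021
Step 9: δ(p0, □) = (p3, 1, R) → 1[p3]12021
Step 10: δ(p3, 1) = (p0, 1, L) → [p0]112021
Step 11: δ(p0, 1) = (p2, 1, L) → [p2]□112021
Step 12: δ(p2, □) = (p3, 2, R) → 2[p3]112021
Step 13: δ(p3, 1) = (p0, 1, L) → [p0]2112021
Step 14: δ(p0, 2) = (p1, □, R) → □[p1]112021
Step 15: δ(p1, 1) = (p3, 0, L) → [p3]□012021
Step 16: δ(p3, □) = (p2, 1, R) → 1[p2]012021

No transition is defined for δ(p2, 0). By convention the machine halts and rejects.

The machine executed 16 steps before halting.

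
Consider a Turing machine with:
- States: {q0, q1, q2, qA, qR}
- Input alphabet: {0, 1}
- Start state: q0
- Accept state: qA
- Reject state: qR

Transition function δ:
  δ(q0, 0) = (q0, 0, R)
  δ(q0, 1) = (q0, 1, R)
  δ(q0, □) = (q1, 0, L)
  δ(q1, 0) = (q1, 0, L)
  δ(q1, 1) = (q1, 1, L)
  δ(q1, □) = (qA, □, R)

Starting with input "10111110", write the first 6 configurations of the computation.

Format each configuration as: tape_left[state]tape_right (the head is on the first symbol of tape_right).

Transitions applied:
Step 1: δ(q0, 1) = (q0, 1, R)
Step 2: δ(q0, 0) = (q0, 0, R)
Step 3: δ(q0, 1) = (q0, 1, R)
Step 4: δ(q0, 1) = (q0, 1, R)
Step 5: δ(q0, 1) = (q0, 1, R)

The first 6 configurations are:
[q0]10111110 ⊢ 1[q0]0111110 ⊢ 10[q0]111110 ⊢ 101[q0]11110 ⊢ 1011[q0]1110 ⊢ 10111[q0]110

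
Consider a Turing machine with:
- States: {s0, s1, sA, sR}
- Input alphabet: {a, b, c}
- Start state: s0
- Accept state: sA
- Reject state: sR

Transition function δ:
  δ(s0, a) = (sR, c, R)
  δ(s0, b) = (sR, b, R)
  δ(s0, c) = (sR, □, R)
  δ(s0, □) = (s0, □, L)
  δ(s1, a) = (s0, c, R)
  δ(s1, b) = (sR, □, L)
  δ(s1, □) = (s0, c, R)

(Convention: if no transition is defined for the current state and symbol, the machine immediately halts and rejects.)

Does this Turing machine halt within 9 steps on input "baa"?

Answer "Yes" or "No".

Execution trace:
Initial: [s0]baa
Step 1: δ(s0, b) = (sR, b, R) → b[sR]aa

The machine reaches the reject state sR and halts.
The machine halted after 1 step (within the 9-step bound).

Answer: Yes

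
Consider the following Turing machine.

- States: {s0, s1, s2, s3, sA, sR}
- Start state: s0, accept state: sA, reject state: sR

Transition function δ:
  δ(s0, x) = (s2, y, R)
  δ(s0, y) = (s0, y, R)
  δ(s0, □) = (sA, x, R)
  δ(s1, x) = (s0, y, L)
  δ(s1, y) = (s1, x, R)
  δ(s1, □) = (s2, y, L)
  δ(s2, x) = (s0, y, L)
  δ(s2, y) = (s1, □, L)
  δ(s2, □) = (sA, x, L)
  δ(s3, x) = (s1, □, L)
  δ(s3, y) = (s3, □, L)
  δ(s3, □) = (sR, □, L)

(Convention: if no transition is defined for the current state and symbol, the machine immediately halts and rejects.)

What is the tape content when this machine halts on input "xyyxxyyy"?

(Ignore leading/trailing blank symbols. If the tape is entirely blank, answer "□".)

Execution trace:
Initial: [s0]xyyxxyyy
Step 1: δ(s0, x) = (s2, y, R) → y[s2]yyxxyyy
Step 2: δ(s2, y) = (s1, □, L) → [s1]y□yxxyyy
Step 3: δ(s1, y) = (s1, x, R) → x[s1]□yxxyyy
Step 4: δ(s1, □) = (s2, y, L) → [s2]xyyxxyyy
Step 5: δ(s2, x) = (s0, y, L) → [s0]□yyyxxyyy
Step 6: δ(s0, □) = (sA, x, R) → x[sA]yyyxxyyy

The machine reaches the accept state sA and halts.

Final tape (ignoring leading/trailing blanks): xyyyxxyyy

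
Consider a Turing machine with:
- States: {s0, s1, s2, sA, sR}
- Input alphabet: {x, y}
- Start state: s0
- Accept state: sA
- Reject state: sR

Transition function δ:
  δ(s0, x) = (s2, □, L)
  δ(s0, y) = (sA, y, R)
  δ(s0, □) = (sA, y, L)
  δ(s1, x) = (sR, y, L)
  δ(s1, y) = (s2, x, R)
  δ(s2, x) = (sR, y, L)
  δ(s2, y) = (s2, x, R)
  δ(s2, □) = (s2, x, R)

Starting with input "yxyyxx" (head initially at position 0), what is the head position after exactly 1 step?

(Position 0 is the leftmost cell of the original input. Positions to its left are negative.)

Execution trace (head position shown):
Step 0: [s0]yxyyxx  (head at position 0)
Step 1: move right → y[sA]xyyxx  (head at position 1)

After 1 step, the head is at position 1.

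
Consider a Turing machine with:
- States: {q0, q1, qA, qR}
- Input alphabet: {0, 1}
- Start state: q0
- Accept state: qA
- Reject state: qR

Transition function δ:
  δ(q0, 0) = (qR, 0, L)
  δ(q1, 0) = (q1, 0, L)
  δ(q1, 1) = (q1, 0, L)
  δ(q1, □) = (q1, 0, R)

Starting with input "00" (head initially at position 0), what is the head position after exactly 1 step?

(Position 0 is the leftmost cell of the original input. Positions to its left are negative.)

Execution trace (head position shown):
Step 0: [q0]00  (head at position 0)
Step 1: move left → [qR]□00  (head at position -1)

After 1 step, the head is at position -1.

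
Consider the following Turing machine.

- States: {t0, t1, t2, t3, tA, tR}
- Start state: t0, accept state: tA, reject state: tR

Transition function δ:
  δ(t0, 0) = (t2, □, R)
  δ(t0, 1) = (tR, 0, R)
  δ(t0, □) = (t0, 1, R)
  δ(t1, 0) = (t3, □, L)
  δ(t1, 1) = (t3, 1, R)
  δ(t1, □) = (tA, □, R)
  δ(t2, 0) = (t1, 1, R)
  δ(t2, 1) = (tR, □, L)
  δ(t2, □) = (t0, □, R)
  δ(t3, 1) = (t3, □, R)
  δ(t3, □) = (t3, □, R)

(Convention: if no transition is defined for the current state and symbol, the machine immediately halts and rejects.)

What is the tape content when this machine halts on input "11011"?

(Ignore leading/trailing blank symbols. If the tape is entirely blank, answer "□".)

Execution trace:
Initial: [t0]11011
Step 1: δ(t0, 1) = (tR, 0, R) → 0[tR]1011

The machine reaches the reject state tR and halts.

Final tape (ignoring leading/trailing blanks): 01011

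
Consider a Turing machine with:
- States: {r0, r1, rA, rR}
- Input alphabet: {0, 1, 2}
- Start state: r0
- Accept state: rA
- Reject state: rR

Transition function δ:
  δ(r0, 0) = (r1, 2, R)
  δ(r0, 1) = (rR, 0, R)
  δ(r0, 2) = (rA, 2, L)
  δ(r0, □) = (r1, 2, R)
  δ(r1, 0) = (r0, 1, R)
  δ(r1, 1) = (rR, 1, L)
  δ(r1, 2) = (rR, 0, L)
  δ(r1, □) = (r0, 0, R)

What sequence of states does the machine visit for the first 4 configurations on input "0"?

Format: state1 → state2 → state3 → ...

Execution trace:
Initial: [r0]0
Step 1: δ(r0, 0) = (r1, 2, R) → 2[r1]□
Step 2: δ(r1, □) = (r0, 0, R) → 20[r0]□
Step 3: δ(r0, □) = (r1, 2, R) → 202[r1]□

State sequence: r0 → r1 → r0 → r1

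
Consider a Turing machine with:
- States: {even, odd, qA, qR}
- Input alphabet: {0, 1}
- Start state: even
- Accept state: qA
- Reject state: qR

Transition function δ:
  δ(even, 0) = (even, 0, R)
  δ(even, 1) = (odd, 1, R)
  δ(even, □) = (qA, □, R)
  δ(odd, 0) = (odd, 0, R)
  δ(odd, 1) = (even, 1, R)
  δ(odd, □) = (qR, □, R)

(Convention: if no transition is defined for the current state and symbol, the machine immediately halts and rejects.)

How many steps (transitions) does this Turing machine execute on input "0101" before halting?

Execution trace:
Initial: [even]0101
Step 1: δ(even, 0) = (even, 0, R) → 0[even]101
Step 2: δ(even, 1) = (odd, 1, R) → 01[odd]01
Step 3: δ(odd, 0) = (odd, 0, R) → 010[odd]1
Step 4: δ(odd, 1) = (even, 1, R) → 0101[even]□
Step 5: δ(even, □) = (qA, □, R) → 0101□[qA]□

The machine reaches the accept state qA and halts.

The machine executed 5 steps before halting.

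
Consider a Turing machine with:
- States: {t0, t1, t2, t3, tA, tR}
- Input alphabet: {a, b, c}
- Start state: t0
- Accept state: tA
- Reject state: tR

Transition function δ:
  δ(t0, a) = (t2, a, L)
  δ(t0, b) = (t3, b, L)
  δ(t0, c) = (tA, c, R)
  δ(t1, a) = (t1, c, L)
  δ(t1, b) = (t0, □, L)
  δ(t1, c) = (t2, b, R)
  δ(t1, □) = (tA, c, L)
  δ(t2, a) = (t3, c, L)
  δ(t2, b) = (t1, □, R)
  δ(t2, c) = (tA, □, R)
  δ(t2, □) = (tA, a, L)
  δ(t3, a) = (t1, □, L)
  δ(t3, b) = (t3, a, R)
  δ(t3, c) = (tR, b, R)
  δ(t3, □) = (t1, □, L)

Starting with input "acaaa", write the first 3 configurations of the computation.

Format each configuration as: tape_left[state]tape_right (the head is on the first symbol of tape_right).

Transitions applied:
Step 1: δ(t0, a) = (t2, a, L)
Step 2: δ(t2, □) = (tA, a, L)

The first 3 configurations are:
[t0]acaaa ⊢ [t2]□acaaa ⊢ [tA]□aacaaa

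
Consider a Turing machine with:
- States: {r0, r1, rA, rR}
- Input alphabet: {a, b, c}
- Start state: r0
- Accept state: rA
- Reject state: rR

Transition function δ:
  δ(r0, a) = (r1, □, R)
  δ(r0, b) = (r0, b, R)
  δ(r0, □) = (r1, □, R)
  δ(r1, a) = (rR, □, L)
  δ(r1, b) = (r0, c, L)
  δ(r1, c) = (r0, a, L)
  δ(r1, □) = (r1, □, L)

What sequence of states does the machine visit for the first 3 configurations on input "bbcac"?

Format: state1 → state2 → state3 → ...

Execution trace:
Initial: [r0]bbcac
Step 1: δ(r0, b) = (r0, b, R) → b[r0]bcac
Step 2: δ(r0, b) = (r0, b, R) → bb[r0]cac

No transition is defined for δ(r0, c). By convention the machine halts and rejects.

State sequence: r0 → r0 → r0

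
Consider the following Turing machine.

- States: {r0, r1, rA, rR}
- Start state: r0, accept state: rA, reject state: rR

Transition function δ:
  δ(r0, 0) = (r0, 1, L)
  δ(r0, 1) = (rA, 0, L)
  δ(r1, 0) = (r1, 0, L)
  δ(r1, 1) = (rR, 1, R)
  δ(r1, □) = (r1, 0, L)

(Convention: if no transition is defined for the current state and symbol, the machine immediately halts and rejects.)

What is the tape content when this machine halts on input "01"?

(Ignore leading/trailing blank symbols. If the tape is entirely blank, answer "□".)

Execution trace:
Initial: [r0]01
Step 1: δ(r0, 0) = (r0, 1, L) → [r0]□11

No transition is defined for δ(r0, □). By convention the machine halts and rejects.

Final tape (ignoring leading/trailing blanks): 11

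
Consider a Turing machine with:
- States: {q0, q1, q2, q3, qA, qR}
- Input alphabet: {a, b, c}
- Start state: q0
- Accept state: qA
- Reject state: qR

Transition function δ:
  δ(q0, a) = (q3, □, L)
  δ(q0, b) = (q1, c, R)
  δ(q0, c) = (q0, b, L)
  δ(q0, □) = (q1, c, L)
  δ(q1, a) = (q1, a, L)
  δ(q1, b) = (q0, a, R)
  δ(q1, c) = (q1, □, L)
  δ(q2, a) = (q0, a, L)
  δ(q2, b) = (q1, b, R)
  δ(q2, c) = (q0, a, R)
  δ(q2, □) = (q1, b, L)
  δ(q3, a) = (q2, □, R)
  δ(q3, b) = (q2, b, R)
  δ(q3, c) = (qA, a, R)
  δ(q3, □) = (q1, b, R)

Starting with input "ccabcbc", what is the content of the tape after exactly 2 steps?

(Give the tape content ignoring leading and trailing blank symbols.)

Execution trace:
Initial: [q0]ccabcbc
Step 1: δ(q0, c) = (q0, b, L) → [q0]□bcabcbc
Step 2: δ(q0, □) = (q1, c, L) → [q1]□cbcabcbc

No transition is defined for δ(q1, □). By convention the machine halts and rejects.

After 2 steps, the tape (ignoring leading/trailing blanks) is: cbcabcbc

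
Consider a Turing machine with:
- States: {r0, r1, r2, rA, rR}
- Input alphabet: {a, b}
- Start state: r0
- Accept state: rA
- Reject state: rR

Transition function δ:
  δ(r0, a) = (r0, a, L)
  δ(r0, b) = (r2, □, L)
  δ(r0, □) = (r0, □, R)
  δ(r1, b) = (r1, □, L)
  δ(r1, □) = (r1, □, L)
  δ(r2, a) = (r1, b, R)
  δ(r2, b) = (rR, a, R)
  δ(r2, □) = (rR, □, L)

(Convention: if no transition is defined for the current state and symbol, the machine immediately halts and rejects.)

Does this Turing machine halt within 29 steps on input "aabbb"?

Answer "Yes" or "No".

Execution trace:
Initial: [r0]aabbb
Step 1: δ(r0, a) = (r0, a, L) → [r0]□aabbb
Step 2: δ(r0, □) = (r0, □, R) → □[r0]aabbb
Step 3: δ(r0, a) = (r0, a, L) → [r0]□aabbb
Step 4: δ(r0, □) = (r0, □, R) → □[r0]aabbb
Step 5: δ(r0, a) = (r0, a, L) → [r0]□aabbb
Step 6: δ(r0, □) = (r0, □, R) → □[r0]aabbb
Step 7: δ(r0, a) = (r0, a, L) → [r0]□aabbb
Step 8: δ(r0, □) = (r0, □, R) → □[r0]aabbb
Step 9: δ(r0, a) = (r0, a, L) → [r0]□aabbb
Step 10: δ(r0, □) = (r0, □, R) → □[r0]aabbb
Step 11: δ(r0, a) = (r0, a, L) → [r0]□aabbb
Step 12: δ(r0, □) = (r0, □, R) → □[r0]aabbb
Step 13: δ(r0, a) = (r0, a, L) → [r0]□aabbb
Step 14: δ(r0, □) = (r0, □, R) → □[r0]aabbb
Step 15: δ(r0, a) = (r0, a, L) → [r0]□aabbb
Step 16: δ(r0, □) = (r0, □, R) → □[r0]aabbb
Step 17: δ(r0, a) = (r0, a, L) → [r0]□aabbb
Step 18: δ(r0, □) = (r0, □, R) → □[r0]aabbb
Step 19: δ(r0, a) = (r0, a, L) → [r0]□aabbb
Step 20: δ(r0, □) = (r0, □, R) → □[r0]aabbb
Step 21: δ(r0, a) = (r0, a, L) → [r0]□aabbb
Step 22: δ(r0, □) = (r0, □, R) → □[r0]aabbb
Step 23: δ(r0, a) = (r0, a, L) → [r0]□aabbb
Step 24: δ(r0, □) = (r0, □, R) → □[r0]aabbb
Step 25: δ(r0, a) = (r0, a, L) → [r0]□aabbb
Step 26: δ(r0, □) = (r0, □, R) → □[r0]aabbb
Step 27: δ(r0, a) = (r0, a, L) → [r0]□aabbb
Step 28: δ(r0, □) = (r0, □, R) → □[r0]aabbb
Step 29: δ(r0, a) = (r0, a, L) → [r0]□aabbb

The machine has not reached a halting state after 29 steps.
The machine did not halt within the 29-step bound.

Answer: No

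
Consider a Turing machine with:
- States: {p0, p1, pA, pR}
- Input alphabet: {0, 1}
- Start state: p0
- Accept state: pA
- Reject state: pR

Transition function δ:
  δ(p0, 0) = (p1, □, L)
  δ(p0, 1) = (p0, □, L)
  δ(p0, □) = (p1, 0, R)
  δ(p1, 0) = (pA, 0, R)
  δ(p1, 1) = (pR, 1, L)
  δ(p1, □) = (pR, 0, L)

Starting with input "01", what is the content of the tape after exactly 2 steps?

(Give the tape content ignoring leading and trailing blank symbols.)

Execution trace:
Initial: [p0]01
Step 1: δ(p0, 0) = (p1, □, L) → [p1]□□1
Step 2: δ(p1, □) = (pR, 0, L) → [pR]□0□1

The machine reaches the reject state pR and halts.

After 2 steps, the tape (ignoring leading/trailing blanks) is: 0□1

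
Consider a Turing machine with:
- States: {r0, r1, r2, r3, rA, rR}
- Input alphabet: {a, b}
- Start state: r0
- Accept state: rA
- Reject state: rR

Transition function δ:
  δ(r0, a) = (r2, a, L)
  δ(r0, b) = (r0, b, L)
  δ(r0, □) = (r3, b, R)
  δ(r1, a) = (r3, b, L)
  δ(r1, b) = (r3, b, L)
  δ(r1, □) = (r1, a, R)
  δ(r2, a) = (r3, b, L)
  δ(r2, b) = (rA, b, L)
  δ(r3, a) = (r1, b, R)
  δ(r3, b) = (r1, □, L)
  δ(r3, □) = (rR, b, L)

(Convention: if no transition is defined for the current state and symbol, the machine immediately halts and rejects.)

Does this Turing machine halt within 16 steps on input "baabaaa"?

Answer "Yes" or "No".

Execution trace:
Initial: [r0]baabaaa
Step 1: δ(r0, b) = (r0, b, L) → [r0]□baabaaa
Step 2: δ(r0, □) = (r3, b, R) → b[r3]baabaaa
Step 3: δ(r3, b) = (r1, □, L) → [r1]b□aabaaa
Step 4: δ(r1, b) = (r3, b, L) → [r3]□b□aabaaa
Step 5: δ(r3, □) = (rR, b, L) → [rR]□bb□aabaaa

The machine reaches the reject state rR and halts.
The machine halted after 5 steps (within the 16-step bound).

Answer: Yes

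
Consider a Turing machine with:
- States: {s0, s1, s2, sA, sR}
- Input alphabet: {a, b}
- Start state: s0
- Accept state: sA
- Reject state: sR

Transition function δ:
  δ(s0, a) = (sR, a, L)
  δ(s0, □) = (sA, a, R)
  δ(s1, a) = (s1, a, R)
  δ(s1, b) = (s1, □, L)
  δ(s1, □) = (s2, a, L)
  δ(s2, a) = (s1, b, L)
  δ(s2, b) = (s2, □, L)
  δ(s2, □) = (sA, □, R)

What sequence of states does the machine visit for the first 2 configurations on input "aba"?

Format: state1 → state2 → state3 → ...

Execution trace:
Initial: [s0]aba
Step 1: δ(s0, a) = (sR, a, L) → [sR]□aba

The machine reaches the reject state sR and halts.

State sequence: s0 → sR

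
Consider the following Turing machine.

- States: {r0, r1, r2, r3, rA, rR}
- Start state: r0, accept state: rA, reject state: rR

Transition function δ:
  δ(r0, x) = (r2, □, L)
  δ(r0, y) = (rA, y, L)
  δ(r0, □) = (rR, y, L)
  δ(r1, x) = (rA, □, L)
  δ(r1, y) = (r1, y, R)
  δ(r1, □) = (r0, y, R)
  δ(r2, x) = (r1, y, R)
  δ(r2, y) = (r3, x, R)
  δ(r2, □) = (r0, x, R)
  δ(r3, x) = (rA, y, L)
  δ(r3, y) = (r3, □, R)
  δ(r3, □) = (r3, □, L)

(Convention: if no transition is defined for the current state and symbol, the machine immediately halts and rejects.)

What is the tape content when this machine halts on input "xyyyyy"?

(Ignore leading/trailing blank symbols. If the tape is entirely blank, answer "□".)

Execution trace:
Initial: [r0]xyyyyy
Step 1: δ(r0, x) = (r2, □, L) → [r2]□□yyyyy
Step 2: δ(r2, □) = (r0, x, R) → x[r0]□yyyyy
Step 3: δ(r0, □) = (rR, y, L) → [rR]xyyyyyy

The machine reaches the reject state rR and halts.

Final tape (ignoring leading/trailing blanks): xyyyyyy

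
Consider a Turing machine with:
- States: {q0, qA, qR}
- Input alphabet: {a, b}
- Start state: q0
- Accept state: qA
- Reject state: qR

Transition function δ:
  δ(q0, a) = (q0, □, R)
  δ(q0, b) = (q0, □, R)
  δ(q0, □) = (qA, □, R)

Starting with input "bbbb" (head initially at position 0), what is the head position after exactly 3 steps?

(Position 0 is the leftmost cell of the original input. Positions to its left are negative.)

Execution trace (head position shown):
Step 0: [q0]bbbb  (head at position 0)
Step 1: move right → □[q0]bbb  (head at position 1)
Step 2: move right → □□[q0]bb  (head at position 2)
Step 3: move right → □□□[q0]b  (head at position 3)

After 3 steps, the head is at position 3.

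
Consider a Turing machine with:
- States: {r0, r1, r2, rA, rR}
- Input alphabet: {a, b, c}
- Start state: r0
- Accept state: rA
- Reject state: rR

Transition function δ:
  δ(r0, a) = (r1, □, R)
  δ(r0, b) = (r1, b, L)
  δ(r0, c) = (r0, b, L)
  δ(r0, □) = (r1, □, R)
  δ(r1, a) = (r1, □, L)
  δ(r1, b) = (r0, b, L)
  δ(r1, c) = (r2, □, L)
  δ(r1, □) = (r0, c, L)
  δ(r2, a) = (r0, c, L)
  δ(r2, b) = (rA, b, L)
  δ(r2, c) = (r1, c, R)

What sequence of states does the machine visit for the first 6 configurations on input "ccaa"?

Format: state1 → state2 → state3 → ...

Execution trace:
Initial: [r0]ccaa
Step 1: δ(r0, c) = (r0, b, L) → [r0]□bcaa
Step 2: δ(r0, □) = (r1, □, R) → □[r1]bcaa
Step 3: δ(r1, b) = (r0, b, L) → [r0]□bcaa
Step 4: δ(r0, □) = (r1, □, R) → □[r1]bcaa
Step 5: δ(r1, b) = (r0, b, L) → [r0]□bcaa

State sequence: r0 → r0 → r1 → r0 → r1 → r0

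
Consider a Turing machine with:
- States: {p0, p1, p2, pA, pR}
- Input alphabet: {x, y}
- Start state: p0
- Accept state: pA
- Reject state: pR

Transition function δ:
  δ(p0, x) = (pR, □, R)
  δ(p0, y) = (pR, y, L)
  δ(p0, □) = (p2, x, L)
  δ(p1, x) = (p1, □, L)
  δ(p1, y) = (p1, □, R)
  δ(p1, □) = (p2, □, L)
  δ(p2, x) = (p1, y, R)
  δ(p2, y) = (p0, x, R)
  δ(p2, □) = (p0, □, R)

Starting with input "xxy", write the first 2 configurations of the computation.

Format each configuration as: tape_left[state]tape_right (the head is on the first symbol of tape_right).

Transitions applied:
Step 1: δ(p0, x) = (pR, □, R)

The first 2 configurations are:
[p0]xxy ⊢ □[pR]xy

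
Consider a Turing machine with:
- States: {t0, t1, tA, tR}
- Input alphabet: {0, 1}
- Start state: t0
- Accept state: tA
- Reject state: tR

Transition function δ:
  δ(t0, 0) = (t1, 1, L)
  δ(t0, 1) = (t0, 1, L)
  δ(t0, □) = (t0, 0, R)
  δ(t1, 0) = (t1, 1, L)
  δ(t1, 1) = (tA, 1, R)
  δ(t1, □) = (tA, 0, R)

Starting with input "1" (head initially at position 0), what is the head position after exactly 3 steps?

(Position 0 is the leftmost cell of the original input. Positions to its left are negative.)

Execution trace (head position shown):
Step 0: [t0]1  (head at position 0)
Step 1: move left → [t0]□1  (head at position -1)
Step 2: move right → 0[t0]1  (head at position 0)
Step 3: move left → [t0]01  (head at position -1)

After 3 steps, the head is at position -1.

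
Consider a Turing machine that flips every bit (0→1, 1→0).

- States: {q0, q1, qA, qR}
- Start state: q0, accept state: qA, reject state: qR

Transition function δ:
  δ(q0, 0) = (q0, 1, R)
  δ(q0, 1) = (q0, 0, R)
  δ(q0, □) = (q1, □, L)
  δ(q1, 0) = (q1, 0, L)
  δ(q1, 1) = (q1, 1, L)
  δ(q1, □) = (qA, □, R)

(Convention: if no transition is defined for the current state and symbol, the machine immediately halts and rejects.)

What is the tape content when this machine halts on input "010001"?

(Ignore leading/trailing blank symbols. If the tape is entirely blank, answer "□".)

Execution trace:
Initial: [q0]010001
Step 1: δ(q0, 0) = (q0, 1, R) → 1[q0]10001
Step 2: δ(q0, 1) = (q0, 0, R) → 10[q0]0001
Step 3: δ(q0, 0) = (q0, 1, R) → 101[q0]001
Step 4: δ(q0, 0) = (q0, 1, R) → 1011[q0]01
Step 5: δ(q0, 0) = (q0, 1, R) → 10111[q0]1
Step 6: δ(q0, 1) = (q0, 0, R) → 101110[q0]□
Step 7: δ(q0, □) = (q1, □, L) → 10111[q1]0□
Step 8: δ(q1, 0) = (q1, 0, L) → 1011[q1]10□
Step 9: δ(q1, 1) = (q1, 1, L) → 101[q1]110□
Step 10: δ(q1, 1) = (q1, 1, L) → 10[q1]1110□
Step 11: δ(q1, 1) = (q1, 1, L) → 1[q1]01110□
Step 12: δ(q1, 0) = (q1, 0, L) → [q1]101110□
Step 13: δ(q1, 1) = (q1, 1, L) → [q1]□101110□
Step 14: δ(q1, □) = (qA, □, R) → □[qA]101110□

The machine reaches the accept state qA and halts.

Final tape (ignoring leading/trailing blanks): 101110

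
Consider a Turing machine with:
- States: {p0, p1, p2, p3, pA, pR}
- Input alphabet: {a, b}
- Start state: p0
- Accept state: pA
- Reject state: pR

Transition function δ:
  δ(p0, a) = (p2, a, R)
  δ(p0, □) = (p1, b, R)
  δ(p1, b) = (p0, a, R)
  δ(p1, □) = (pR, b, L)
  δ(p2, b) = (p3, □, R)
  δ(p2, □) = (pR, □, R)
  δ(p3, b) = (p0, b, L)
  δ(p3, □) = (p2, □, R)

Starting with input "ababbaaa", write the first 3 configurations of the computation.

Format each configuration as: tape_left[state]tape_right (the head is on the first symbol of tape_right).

Transitions applied:
Step 1: δ(p0, a) = (p2, a, R)
Step 2: δ(p2, b) = (p3, □, R)

The first 3 configurations are:
[p0]ababbaaa ⊢ a[p2]babbaaa ⊢ a□[p3]abbaaa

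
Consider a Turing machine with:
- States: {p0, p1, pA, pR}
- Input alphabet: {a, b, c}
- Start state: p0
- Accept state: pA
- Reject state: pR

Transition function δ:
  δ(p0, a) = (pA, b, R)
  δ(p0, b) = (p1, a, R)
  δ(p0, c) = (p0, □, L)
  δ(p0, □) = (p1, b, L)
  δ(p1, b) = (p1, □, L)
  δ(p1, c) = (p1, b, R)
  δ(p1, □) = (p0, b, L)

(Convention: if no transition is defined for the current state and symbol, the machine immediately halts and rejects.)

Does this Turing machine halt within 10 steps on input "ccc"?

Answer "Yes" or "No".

Execution trace:
Initial: [p0]ccc
Step 1: δ(p0, c) = (p0, □, L) → [p0]□□cc
Step 2: δ(p0, □) = (p1, b, L) → [p1]□b□cc
Step 3: δ(p1, □) = (p0, b, L) → [p0]□bb□cc
Step 4: δ(p0, □) = (p1, b, L) → [p1]□bbb□cc
Step 5: δ(p1, □) = (p0, b, L) → [p0]□bbbb□cc
Step 6: δ(p0, □) = (p1, b, L) → [p1]□bbbbb□cc
Step 7: δ(p1, □) = (p0, b, L) → [p0]□bbbbbb□cc
Step 8: δ(p0, □) = (p1, b, L) → [p1]□bbbbbbb□cc
Step 9: δ(p1, □) = (p0, b, L) → [p0]□bbbbbbbb□cc
Step 10: δ(p0, □) = (p1, b, L) → [p1]□bbbbbbbbb□cc

The machine has not reached a halting state after 10 steps.
The machine did not halt within the 10-step bound.

Answer: No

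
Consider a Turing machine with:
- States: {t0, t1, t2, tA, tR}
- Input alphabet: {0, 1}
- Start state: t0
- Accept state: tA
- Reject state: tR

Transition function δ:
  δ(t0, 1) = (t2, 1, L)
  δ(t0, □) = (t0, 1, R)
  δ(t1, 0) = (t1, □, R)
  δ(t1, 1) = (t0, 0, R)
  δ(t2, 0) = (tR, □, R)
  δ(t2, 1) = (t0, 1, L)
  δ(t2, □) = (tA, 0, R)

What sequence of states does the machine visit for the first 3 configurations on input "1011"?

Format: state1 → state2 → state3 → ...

Execution trace:
Initial: [t0]1011
Step 1: δ(t0, 1) = (t2, 1, L) → [t2]□1011
Step 2: δ(t2, □) = (tA, 0, R) → 0[tA]1011

The machine reaches the accept state tA and halts.

State sequence: t0 → t2 → tA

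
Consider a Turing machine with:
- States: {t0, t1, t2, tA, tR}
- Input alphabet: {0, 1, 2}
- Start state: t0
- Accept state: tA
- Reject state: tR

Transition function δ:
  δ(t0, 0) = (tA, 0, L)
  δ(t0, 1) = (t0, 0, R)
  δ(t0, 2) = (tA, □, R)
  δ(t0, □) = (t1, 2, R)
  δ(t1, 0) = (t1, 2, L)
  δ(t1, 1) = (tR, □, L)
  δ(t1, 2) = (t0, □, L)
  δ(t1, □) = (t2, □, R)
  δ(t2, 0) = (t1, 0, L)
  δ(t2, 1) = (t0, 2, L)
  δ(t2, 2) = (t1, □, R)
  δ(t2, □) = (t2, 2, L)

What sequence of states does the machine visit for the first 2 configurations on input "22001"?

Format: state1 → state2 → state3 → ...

Execution trace:
Initial: [t0]22001
Step 1: δ(t0, 2) = (tA, □, R) → □[tA]2001

The machine reaches the accept state tA and halts.

State sequence: t0 → tA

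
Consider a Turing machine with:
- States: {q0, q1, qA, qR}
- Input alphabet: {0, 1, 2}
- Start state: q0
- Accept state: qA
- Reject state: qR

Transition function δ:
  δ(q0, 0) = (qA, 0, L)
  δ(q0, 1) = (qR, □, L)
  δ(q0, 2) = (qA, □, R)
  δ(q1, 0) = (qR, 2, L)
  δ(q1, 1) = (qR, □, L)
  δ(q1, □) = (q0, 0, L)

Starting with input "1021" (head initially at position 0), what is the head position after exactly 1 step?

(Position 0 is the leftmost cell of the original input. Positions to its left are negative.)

Execution trace (head position shown):
Step 0: [q0]1021  (head at position 0)
Step 1: move left → [qR]□□021  (head at position -1)

After 1 step, the head is at position -1.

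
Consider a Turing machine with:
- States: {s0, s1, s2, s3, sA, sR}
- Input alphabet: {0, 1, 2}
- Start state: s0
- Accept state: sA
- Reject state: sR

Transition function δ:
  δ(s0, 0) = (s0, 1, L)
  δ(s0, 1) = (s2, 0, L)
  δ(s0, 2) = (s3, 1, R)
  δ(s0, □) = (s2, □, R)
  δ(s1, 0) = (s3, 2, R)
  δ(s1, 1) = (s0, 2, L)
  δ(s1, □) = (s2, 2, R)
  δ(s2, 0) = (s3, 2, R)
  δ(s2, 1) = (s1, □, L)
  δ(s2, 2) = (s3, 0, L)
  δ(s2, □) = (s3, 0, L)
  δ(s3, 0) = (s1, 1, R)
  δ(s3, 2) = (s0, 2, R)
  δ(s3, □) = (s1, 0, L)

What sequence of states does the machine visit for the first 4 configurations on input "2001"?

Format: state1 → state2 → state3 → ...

Execution trace:
Initial: [s0]2001
Step 1: δ(s0, 2) = (s3, 1, R) → 1[s3]001
Step 2: δ(s3, 0) = (s1, 1, R) → 11[s1]01
Step 3: δ(s1, 0) = (s3, 2, R) → 112[s3]1

No transition is defined for δ(s3, 1). By convention the machine halts and rejects.

State sequence: s0 → s3 → s1 → s3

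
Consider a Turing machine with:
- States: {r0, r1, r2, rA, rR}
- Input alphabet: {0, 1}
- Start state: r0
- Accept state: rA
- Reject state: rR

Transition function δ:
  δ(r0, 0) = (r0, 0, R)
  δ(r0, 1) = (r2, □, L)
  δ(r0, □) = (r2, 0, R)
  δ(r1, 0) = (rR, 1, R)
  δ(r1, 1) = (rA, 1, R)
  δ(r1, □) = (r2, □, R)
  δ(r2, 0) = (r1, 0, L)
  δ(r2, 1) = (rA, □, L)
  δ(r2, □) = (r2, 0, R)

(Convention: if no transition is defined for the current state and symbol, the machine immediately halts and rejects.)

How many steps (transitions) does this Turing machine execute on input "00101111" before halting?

Execution trace:
Initial: [r0]00101111
Step 1: δ(r0, 0) = (r0, 0, R) → 0[r0]0101111
Step 2: δ(r0, 0) = (r0, 0, R) → 00[r0]101111
Step 3: δ(r0, 1) = (r2, □, L) → 0[r2]0□01111
Step 4: δ(r2, 0) = (r1, 0, L) → [r1]00□01111
Step 5: δ(r1, 0) = (rR, 1, R) → 1[rR]0□01111

The machine reaches the reject state rR and halts.

The machine executed 5 steps before halting.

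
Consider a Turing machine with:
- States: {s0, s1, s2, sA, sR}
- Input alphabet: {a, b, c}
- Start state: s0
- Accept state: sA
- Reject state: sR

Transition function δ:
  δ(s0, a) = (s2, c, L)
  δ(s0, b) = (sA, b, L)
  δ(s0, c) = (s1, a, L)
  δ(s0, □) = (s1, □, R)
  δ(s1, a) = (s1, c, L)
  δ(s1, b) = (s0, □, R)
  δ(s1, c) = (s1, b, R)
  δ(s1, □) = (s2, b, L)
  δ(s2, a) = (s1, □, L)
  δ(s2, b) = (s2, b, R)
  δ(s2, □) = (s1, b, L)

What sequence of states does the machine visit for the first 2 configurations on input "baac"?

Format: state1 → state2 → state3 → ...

Execution trace:
Initial: [s0]baac
Step 1: δ(s0, b) = (sA, b, L) → [sA]□baac

The machine reaches the accept state sA and halts.

State sequence: s0 → sA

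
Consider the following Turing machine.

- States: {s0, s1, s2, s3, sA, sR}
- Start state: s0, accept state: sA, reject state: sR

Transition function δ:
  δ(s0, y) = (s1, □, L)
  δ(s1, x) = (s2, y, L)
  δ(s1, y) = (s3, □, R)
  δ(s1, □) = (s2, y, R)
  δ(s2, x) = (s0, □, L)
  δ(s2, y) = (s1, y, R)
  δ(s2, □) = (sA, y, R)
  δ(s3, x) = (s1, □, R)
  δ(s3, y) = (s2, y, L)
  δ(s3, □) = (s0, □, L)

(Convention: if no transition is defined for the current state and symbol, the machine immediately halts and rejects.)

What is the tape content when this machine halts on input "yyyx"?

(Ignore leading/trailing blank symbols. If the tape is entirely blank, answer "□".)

Execution trace:
Initial: [s0]yyyx
Step 1: δ(s0, y) = (s1, □, L) → [s1]□□yyx
Step 2: δ(s1, □) = (s2, y, R) → y[s2]□yyx
Step 3: δ(s2, □) = (sA, y, R) → yy[sA]yyx

The machine reaches the accept state sA and halts.

Final tape (ignoring leading/trailing blanks): yyyyx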